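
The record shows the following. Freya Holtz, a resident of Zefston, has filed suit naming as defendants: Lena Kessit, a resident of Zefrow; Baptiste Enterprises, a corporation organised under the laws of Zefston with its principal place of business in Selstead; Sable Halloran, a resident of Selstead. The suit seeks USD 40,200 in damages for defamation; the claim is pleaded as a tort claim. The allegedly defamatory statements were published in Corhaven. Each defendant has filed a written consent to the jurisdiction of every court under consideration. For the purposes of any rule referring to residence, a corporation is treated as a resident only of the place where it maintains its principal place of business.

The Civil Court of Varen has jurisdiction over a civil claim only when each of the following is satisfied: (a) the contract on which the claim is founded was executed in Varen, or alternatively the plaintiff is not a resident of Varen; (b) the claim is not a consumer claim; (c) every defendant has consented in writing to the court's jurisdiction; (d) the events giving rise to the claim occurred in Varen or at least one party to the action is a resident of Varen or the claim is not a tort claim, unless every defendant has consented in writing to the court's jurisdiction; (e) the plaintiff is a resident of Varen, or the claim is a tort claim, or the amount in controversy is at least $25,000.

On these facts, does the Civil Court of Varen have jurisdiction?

Yes

The Civil Court of Varen:
  (a) The plaintiff resides in Zefston, which is not Varen, so this disjunct is met. Met.
  (b) The claim is a tort claim, not a consumer claim. Met.
  (c) Every defendant has filed written consent. Satisfied.
  (d) The operative events occurred in Corhaven, not Varen; no party resides in Varen; the claim is a tort claim — none of the alternatives is met. The proviso rescues it, though: every defendant has filed written consent. Met.
  (e) The claim is a tort claim, so this disjunct is met. Condition met.
  → Jurisdiction lies.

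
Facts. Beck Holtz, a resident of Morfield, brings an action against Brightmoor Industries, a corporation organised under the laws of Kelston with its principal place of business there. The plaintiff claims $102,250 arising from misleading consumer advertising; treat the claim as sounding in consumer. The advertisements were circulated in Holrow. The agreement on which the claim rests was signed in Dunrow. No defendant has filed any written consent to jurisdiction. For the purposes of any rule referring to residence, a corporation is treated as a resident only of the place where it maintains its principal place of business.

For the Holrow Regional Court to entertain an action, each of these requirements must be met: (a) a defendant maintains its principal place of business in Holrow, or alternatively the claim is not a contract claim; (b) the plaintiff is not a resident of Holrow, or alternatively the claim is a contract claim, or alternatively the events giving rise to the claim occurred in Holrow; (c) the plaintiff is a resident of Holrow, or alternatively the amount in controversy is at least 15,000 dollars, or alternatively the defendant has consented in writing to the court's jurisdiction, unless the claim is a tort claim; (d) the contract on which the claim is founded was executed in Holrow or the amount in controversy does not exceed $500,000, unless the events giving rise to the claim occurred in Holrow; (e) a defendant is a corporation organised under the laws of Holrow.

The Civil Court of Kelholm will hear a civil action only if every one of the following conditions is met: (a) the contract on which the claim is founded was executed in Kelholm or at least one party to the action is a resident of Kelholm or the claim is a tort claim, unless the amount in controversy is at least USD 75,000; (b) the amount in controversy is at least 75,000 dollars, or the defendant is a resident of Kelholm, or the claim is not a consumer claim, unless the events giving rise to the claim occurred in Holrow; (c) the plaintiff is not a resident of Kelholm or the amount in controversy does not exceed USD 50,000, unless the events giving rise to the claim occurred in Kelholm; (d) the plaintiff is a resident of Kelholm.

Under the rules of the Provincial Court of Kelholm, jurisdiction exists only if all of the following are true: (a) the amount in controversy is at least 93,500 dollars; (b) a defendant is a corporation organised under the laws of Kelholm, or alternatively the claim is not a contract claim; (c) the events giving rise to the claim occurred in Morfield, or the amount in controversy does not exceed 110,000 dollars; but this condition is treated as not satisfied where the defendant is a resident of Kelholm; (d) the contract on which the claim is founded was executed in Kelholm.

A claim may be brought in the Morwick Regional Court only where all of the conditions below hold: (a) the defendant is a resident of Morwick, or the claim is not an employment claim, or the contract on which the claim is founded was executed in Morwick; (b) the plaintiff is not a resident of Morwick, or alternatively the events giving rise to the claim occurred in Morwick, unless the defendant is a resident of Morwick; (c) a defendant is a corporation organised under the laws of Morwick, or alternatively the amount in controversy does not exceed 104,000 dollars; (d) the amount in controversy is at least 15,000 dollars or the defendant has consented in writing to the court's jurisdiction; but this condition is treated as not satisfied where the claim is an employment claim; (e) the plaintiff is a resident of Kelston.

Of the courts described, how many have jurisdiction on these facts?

The Holrow Regional Court:
  (a) The claim is a consumer claim, not a contract claim, which satisfies one of the alternatives. Met.
  (b) The plaintiff resides in Morfield, which is not Holrow, which satisfies one of the alternatives. Met.
  (c) The amount in controversy is 102,250 dollars, which meets the $15,000 floor, so one alternative holds. Condition met.
  (d) The amount in controversy is USD 102,250, within the $500,000 ceiling, so one alternative holds. Condition met.
  (e) The corporate defendant(s) are organised in Kelston, not Holrow. Fails.
  → Not every requirement is met — no jurisdiction.
The Civil Court of Kelholm:
  (a) The contract was executed in Dunrow, not Kelholm; no party resides in Kelholm; the claim is a consumer claim, not a tort claim — none of the alternatives is met. The proviso rescues it, though: the amount in controversy is $102,250, which meets the USD 75,000 floor. Met.
  (b) The amount in controversy is 102,250 dollars, which meets the USD 75,000 floor, which satisfies one of the alternatives. Condition met.
  (c) The plaintiff resides in Morfield, which is not Kelholm — that alternative is enough. Satisfied.
  (d) The plaintiff resides in Morfield, not Kelholm. Not satisfied.
  → No jurisdiction.
The Provincial Court of Kelholm:
  (a) The amount in controversy is 102,250 dollars, which meets the USD 93,500 floor. Satisfied.
  (b) The claim is a consumer claim, not a contract claim, which satisfies one of the alternatives. Satisfied.
  (c) The amount in controversy is $102,250, within the USD 110,000 ceiling, so one alternative holds. The carve-out does not apply: the defendant resides in Kelston, not Kelholm. Satisfied.
  (d) The contract was executed in Dunrow, not Kelholm. Fails.
  → At least one condition fails; no jurisdiction.
The Morwick Regional Court:
  (a) The claim is a consumer claim, not an employment claim, so one alternative holds. Condition met.
  (b) The plaintiff resides in Morfield, which is not Morwick, so one alternative holds. Satisfied.
  (c) The amount in controversy is USD 102,250, within the 104,000 dollars ceiling, which satisfies one of the alternatives. Satisfied.
  (d) The amount in controversy is USD 102,250, which meets the $15,000 floor, which satisfies one of the alternatives. The exception is not triggered, since the claim is a consumer claim, not an employment claim. Met.
  (e) The plaintiff resides in Morfield, not Kelston. Condition not met.
  → No jurisdiction.
No court satisfies all of its conditions.

0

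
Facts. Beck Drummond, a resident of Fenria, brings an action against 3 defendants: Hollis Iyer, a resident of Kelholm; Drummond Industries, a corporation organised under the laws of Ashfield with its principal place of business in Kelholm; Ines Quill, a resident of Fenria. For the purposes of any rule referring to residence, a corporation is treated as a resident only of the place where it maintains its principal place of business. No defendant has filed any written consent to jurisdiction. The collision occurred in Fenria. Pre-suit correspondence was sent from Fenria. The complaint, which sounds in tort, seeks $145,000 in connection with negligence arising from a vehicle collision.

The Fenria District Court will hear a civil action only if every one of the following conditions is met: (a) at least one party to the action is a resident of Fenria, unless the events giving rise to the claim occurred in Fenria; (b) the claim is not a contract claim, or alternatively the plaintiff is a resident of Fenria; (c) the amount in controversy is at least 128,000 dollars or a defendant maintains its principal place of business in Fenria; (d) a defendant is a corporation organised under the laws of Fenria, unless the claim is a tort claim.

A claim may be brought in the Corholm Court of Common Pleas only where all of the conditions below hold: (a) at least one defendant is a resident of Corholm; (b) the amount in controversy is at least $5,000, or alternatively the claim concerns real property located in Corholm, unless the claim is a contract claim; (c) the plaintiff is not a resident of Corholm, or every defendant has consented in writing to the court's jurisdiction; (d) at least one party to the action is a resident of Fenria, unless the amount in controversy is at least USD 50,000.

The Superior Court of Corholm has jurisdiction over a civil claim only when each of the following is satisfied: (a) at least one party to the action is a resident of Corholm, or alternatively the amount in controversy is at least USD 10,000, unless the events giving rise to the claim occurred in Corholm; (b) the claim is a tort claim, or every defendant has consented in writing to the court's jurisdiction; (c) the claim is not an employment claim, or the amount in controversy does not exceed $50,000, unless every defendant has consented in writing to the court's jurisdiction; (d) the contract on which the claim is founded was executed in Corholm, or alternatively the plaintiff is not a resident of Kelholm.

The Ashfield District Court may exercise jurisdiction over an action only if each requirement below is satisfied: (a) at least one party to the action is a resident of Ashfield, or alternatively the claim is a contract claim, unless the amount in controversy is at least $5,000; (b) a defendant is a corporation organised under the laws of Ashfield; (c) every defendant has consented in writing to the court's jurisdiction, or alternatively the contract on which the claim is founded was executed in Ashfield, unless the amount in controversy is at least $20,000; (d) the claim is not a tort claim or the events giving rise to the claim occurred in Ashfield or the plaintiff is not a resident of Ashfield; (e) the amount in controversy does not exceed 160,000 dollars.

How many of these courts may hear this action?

The Fenria District Court:
  (a) Beck Drummond resides in Fenria. Satisfied.
  (b) The claim is a tort claim, not a contract claim, so one alternative holds. Satisfied.
  (c) The amount in controversy is USD 145,000, which meets the USD 128,000 floor, so this disjunct is met. Satisfied.
  (d) The corporate defendant(s) are organised in Ashfield, not Fenria. But the claim is a tort claim, and the 'unless' clause therefore excuses the requirement. Satisfied.
  → The court has jurisdiction.
The Corholm Court of Common Pleas:
  (a) No defendant resides in Corholm (they reside in Kelholm, Kelholm, Fenria). Not met.
  (b) The amount in controversy is USD 145,000, which meets the $5,000 floor, so one alternative holds. Satisfied.
  (c) The plaintiff resides in Fenria, which is not Corholm, so this disjunct is met. Met.
  (d) Beck Drummond resides in Fenria. Satisfied.
  → The court lacks jurisdiction.
The Superior Court of Corholm:
  (a) The amount in controversy is 145,000 dollars, which meets the $10,000 floor, so one alternative holds. Condition met.
  (b) The claim is a tort claim, which satisfies one of the alternatives. Condition met.
  (c) The claim is a tort claim, not an employment claim — that alternative is enough. Met.
  (d) The plaintiff resides in Fenria, which is not Kelholm, so this disjunct is met. Satisfied.
  → Every requirement is satisfied — jurisdiction.
The Ashfield District Court:
  (a) No party resides in Ashfield; the claim is a tort claim, not a contract claim — none of the alternatives is met. The proviso rescues it, though: the amount in controversy is 145,000 dollars, which meets the USD 5,000 floor. Condition met.
  (b) Drummond Industries is organised under the laws of Ashfield. Condition met.
  (c) No such written consent has been filed; no contract (and hence no place of execution) is alleged — no alternative holds. However, the amount in controversy is $145,000, which meets the $20,000 floor, so the 'unless' proviso supplies this condition. Met.
  (d) The plaintiff resides in Fenria, which is not Ashfield, so this disjunct is met. Met.
  (e) The amount in controversy is 145,000 dollars, within the USD 160,000 ceiling. Condition met.
  → All conditions met; jurisdiction exists.
Courts with jurisdiction: the Fenria District Court, the Superior Court of Corholm, the Ashfield District Court — 3 in total.

3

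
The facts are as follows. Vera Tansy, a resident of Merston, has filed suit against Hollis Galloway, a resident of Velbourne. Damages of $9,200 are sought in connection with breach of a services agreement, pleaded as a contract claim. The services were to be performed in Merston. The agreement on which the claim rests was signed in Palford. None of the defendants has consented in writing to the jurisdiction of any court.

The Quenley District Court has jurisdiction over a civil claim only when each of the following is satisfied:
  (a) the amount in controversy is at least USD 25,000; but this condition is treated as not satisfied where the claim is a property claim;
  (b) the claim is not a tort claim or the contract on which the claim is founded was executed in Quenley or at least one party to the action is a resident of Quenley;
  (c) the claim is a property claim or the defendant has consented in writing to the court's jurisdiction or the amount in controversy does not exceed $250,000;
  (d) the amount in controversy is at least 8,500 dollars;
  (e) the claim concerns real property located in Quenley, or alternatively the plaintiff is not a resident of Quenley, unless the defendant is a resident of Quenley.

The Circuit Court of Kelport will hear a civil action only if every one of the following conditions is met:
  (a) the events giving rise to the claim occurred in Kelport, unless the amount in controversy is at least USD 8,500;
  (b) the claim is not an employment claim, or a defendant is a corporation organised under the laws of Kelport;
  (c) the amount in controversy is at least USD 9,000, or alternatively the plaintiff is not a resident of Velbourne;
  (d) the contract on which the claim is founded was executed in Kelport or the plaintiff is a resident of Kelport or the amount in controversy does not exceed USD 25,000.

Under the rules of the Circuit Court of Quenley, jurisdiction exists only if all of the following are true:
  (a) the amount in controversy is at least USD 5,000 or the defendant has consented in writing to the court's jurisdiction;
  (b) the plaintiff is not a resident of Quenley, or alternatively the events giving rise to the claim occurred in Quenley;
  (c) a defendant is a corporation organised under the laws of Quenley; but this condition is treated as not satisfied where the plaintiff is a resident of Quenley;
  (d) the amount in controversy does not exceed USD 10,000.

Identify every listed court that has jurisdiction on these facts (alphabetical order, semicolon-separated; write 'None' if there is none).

the Circuit Court of Kelport

The Quenley District Court:
  (a) The amount in controversy is USD 9,200, below the 25,000 dollars floor. Not met.
  (b) The claim is a contract claim, not a tort claim — that alternative is enough. Satisfied.
  (c) The amount in controversy is 9,200 dollars, within the 250,000 dollars ceiling, so this disjunct is met. Condition met.
  (d) The amount in controversy is USD 9,200, which meets the USD 8,500 floor. Condition met.
  (e) The plaintiff resides in Merston, which is not Quenley, so one alternative holds. Condition met.
  → Not every requirement is met — no jurisdiction.
The Circuit Court of Kelport:
  (a) The operative events occurred in Merston, not Kelport. But the amount in controversy is USD 9,200, which meets the $8,500 floor, and the 'unless' clause therefore excuses the requirement. Condition met.
  (b) The claim is a contract claim, not an employment claim, so this disjunct is met. Condition met.
  (c) The amount in controversy is $9,200, which meets the $9,000 floor, so this disjunct is met. Met.
  (d) The amount in controversy is $9,200, within the 25,000 dollars ceiling, so one alternative holds. Met.
  → Jurisdiction lies.
The Circuit Court of Quenley:
  (a) The amount in controversy is $9,200, which meets the 5,000 dollars floor, so this disjunct is met. Condition met.
  (b) The plaintiff resides in Merston, which is not Quenley, so one alternative holds. Satisfied.
  (c) No defendant is a corporation. Condition not met.
  (d) The amount in controversy is USD 9,200, within the 10,000 dollars ceiling. Met.
  → Not every requirement is met — no jurisdiction.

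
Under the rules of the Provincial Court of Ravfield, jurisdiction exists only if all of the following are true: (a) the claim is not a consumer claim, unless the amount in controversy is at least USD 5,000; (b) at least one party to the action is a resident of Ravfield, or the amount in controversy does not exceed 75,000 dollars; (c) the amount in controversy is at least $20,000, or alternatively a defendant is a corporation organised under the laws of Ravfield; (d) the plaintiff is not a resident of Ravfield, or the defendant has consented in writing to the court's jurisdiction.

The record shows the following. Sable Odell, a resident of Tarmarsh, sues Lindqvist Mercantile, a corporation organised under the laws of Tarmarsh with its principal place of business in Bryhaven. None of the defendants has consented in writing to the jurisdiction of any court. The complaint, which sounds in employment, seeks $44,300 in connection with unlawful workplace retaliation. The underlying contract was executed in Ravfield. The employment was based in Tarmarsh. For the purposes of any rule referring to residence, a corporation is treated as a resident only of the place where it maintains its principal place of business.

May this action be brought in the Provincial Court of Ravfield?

Yes

The Provincial Court of Ravfield:
  (a) The claim is an employment claim, not a consumer claim. Condition met.
  (b) The amount in controversy is $44,300, within the $75,000 ceiling — that alternative is enough. Condition met.
  (c) The amount in controversy is 44,300 dollars, which meets the 20,000 dollars floor, which satisfies one of the alternatives. Condition met.
  (d) The plaintiff resides in Tarmarsh, which is not Ravfield, so this disjunct is met. Met.
  → Jurisdiction lies.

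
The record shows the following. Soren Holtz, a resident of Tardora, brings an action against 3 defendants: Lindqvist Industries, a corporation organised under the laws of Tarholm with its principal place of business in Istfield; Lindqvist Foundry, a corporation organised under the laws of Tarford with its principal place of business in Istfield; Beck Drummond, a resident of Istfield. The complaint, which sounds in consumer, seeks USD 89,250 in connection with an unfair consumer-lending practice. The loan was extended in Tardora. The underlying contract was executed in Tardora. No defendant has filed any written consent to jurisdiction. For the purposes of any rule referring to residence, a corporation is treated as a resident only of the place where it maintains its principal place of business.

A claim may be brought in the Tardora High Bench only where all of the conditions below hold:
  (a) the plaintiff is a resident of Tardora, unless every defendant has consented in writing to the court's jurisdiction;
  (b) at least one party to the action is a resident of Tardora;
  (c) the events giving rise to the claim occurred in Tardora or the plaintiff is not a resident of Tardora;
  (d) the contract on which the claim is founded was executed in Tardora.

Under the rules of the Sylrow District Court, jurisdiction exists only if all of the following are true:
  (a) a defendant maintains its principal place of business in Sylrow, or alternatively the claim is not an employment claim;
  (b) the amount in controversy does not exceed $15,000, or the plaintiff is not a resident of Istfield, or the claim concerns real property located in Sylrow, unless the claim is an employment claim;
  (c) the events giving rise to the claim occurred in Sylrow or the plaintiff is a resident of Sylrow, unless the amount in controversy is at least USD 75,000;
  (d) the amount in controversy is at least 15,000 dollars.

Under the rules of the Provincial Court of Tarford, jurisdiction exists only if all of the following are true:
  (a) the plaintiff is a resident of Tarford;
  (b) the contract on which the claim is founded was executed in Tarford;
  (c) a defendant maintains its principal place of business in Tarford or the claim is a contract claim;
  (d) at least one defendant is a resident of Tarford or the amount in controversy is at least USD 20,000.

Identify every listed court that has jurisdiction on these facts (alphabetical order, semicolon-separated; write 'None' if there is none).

The Tardora High Bench:
  (a) The plaintiff resides in Tardora. Met.
  (b) Soren Holtz resides in Tardora. Met.
  (c) The operative events occurred in Tardora, so this disjunct is met. Met.
  (d) The contract was executed in Tardora. Met.
  → The court has jurisdiction.
The Sylrow District Court:
  (a) The claim is a consumer claim, not an employment claim — that alternative is enough. Condition met.
  (b) The plaintiff resides in Tardora, which is not Istfield — that alternative is enough. Satisfied.
  (c) The operative events occurred in Tardora, not Sylrow; the plaintiff resides in Tardora, not Sylrow — every alternative fails. However, the amount in controversy is $89,250, which meets the USD 75,000 floor, so the 'unless' proviso supplies this condition. Condition met.
  (d) The amount in controversy is USD 89,250, which meets the 15,000 dollars floor. Condition met.
  → Every requirement is satisfied — jurisdiction.
The Provincial Court of Tarford:
  (a) The plaintiff resides in Tardora, not Tarford. Not met.
  (b) The contract was executed in Tardora, not Tarford. Not met.
  (c) The corporate defendant(s) have their principal place of business in Istfield, not Tarford; the claim is a consumer claim, not a contract claim — none of the alternatives is met. Not satisfied.
  (d) The amount in controversy is $89,250, which meets the $20,000 floor, so this disjunct is met. Condition met.
  → No jurisdiction.

the Sylrow District Court; the Tardora High Bench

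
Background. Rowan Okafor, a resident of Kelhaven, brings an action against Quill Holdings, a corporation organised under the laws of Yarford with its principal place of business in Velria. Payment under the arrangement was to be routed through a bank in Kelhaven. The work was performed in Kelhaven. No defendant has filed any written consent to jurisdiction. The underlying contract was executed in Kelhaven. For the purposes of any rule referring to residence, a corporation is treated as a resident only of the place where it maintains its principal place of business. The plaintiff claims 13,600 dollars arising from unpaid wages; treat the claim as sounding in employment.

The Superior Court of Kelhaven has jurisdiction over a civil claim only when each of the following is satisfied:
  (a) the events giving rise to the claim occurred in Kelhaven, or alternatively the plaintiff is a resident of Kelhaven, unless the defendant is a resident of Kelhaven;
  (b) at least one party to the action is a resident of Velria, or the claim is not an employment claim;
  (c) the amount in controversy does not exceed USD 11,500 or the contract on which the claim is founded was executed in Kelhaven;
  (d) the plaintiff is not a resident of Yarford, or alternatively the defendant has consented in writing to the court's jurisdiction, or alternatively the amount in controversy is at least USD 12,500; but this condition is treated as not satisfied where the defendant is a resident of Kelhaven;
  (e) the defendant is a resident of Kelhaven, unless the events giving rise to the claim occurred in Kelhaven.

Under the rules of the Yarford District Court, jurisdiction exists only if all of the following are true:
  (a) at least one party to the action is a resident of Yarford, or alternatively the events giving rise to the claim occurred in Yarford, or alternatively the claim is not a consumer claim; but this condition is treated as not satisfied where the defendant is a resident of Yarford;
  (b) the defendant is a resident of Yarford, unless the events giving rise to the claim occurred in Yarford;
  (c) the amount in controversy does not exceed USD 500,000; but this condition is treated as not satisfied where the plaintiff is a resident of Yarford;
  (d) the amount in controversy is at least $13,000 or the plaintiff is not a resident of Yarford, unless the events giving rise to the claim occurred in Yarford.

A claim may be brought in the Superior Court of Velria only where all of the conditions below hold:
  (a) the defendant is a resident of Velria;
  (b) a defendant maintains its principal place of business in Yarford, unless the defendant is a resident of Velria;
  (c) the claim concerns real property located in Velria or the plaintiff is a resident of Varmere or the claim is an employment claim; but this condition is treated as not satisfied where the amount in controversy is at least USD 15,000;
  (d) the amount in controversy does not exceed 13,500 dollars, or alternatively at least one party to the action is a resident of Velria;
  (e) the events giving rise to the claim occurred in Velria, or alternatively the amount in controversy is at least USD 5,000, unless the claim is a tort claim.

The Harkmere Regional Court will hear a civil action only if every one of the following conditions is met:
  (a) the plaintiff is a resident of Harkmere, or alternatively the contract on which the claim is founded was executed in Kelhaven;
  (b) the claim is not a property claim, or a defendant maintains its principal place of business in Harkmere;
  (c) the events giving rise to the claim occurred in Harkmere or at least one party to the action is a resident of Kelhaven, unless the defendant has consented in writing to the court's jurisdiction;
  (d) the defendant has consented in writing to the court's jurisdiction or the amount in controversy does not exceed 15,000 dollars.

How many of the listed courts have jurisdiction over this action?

The Superior Court of Kelhaven:
  (a) The operative events occurred in Kelhaven, so this disjunct is met. Satisfied.
  (b) Quill Holdings resides in Velria, so this disjunct is met. Satisfied.
  (c) The contract was executed in Kelhaven, so this disjunct is met. Satisfied.
  (d) The plaintiff resides in Kelhaven, which is not Yarford, so one alternative holds. The carve-out does not apply: the defendant resides in Velria, not Kelhaven. Met.
  (e) The defendant resides in Velria, not Kelhaven. The proviso rescues it, though: the operative events occurred in Kelhaven. Condition met.
  → Every requirement is satisfied — jurisdiction.
The Yarford District Court:
  (a) The claim is an employment claim, not a consumer claim — that alternative is enough. And the carve-out is inapplicable — the defendant resides in Velria, not Yarford. Condition met.
  (b) The defendant resides in Velria, not Yarford. Nor does the 'unless' clause help: the operative events occurred in Kelhaven, not Yarford. Not satisfied.
  (c) The amount in controversy is 13,600 dollars, within the 500,000 dollars ceiling. And the carve-out is inapplicable — the plaintiff resides in Kelhaven, not Yarford. Satisfied.
  (d) The amount in controversy is $13,600, which meets the 13,000 dollars floor, so one alternative holds. Met.
  → Not every requirement is met — no jurisdiction.
The Superior Court of Velria:
  (a) The defendant resides in Velria. Met.
  (b) The corporate defendant(s) have their principal place of business in Velria, not Yarford. The proviso rescues it, though: the defendant resides in Velria. Satisfied.
  (c) The claim is an employment claim, so this disjunct is met. The carve-out does not apply: the amount in controversy is USD 13,600, below the USD 15,000 floor. Satisfied.
  (d) Quill Holdings resides in Velria, which satisfies one of the alternatives. Satisfied.
  (e) The amount in controversy is $13,600, which meets the 5,000 dollars floor, so one alternative holds. Met.
  → All conditions met; jurisdiction exists.
The Harkmere Regional Court:
  (a) The contract was executed in Kelhaven, which satisfies one of the alternatives. Met.
  (b) The claim is an employment claim, not a property claim, so one alternative holds. Satisfied.
  (c) Rowan Okafor resides in Kelhaven — that alternative is enough. Condition met.
  (d) The amount in controversy is $13,600, within the 15,000 dollars ceiling — that alternative is enough. Met.
  → Jurisdiction lies.
Courts with jurisdiction: the Superior Court of Kelhaven, the Superior Court of Velria, the Harkmere Regional Court — 3 in total.

3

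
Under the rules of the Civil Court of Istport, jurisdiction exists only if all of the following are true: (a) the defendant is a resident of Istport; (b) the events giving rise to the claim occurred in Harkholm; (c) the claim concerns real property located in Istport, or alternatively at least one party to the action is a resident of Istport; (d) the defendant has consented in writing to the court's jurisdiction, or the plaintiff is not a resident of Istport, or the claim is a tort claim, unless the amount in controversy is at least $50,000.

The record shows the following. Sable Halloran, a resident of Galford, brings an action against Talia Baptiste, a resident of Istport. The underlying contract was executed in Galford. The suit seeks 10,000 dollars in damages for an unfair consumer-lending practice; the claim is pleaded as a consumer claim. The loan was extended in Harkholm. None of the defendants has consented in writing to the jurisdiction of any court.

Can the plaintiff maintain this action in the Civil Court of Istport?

The Civil Court of Istport:
  (a) The defendant resides in Istport. Satisfied.
  (b) The operative events occurred in Harkholm. Met.
  (c) Talia Baptiste resides in Istport — that alternative is enough. Met.
  (d) The plaintiff resides in Galford, which is not Istport — that alternative is enough. Satisfied.
  → All conditions met; jurisdiction exists.

Yes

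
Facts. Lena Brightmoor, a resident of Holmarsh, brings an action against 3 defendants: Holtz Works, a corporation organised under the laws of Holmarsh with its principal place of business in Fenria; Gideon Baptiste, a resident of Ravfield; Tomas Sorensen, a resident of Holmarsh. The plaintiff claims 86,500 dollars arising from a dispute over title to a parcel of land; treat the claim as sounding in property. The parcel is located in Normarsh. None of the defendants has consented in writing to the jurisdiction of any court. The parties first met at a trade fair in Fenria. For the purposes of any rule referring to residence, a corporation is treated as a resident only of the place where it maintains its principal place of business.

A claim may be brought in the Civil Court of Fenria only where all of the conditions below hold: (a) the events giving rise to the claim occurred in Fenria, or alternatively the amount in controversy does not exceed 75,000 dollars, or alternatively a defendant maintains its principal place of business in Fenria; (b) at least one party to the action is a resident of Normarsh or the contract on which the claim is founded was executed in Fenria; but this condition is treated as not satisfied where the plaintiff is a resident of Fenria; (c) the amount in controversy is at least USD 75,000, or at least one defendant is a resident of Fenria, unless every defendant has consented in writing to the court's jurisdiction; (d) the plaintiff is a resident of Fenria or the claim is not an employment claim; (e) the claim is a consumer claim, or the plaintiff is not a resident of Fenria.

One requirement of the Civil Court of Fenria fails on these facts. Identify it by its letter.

The Civil Court of Fenria:
  (a) Holtz Works has its principal place of business in Fenria, which satisfies one of the alternatives. Satisfied.
  (b) No party resides in Normarsh; no contract (and hence no place of execution) is alleged — none of the alternatives is met. Not met.
  (c) The amount in controversy is USD 86,500, which meets the USD 75,000 floor, which satisfies one of the alternatives. Met.
  (d) The claim is a property claim, not an employment claim — that alternative is enough. Condition met.
  (e) The plaintiff resides in Holmarsh, which is not Fenria — that alternative is enough. Met.
Only condition (b) fails.

(b)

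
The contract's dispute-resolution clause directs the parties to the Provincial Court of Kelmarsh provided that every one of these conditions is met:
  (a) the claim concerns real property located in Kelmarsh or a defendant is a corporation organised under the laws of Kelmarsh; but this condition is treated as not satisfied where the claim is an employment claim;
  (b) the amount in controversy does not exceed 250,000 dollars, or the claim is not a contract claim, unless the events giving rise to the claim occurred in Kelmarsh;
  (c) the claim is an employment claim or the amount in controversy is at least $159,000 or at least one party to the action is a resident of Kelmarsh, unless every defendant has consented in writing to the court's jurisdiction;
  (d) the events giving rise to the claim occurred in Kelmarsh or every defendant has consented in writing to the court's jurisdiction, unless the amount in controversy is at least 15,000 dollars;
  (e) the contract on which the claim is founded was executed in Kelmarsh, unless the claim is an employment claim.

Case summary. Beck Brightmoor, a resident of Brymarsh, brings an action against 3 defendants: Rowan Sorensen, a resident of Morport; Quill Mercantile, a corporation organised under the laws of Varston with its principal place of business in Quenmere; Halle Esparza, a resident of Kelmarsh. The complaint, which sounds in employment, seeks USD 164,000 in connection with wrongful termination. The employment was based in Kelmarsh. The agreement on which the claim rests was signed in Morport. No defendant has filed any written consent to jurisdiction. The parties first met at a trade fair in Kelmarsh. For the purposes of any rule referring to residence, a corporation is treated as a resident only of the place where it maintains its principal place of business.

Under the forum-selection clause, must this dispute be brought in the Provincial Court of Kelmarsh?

No

The Provincial Court of Kelmarsh:
  (a) The claim does not concern real property; the corporate defendant(s) are organised in Varston, not Kelmarsh — no alternative holds. Condition not met.
  (b) The amount in controversy is USD 164,000, within the 250,000 dollars ceiling, which satisfies one of the alternatives. Satisfied.
  (c) The claim is an employment claim, so this disjunct is met. Satisfied.
  (d) The operative events occurred in Kelmarsh, so one alternative holds. Met.
  (e) The contract was executed in Morport, not Kelmarsh. But the claim is an employment claim, and the 'unless' clause therefore excuses the requirement. Met.
  → The clause does not apply.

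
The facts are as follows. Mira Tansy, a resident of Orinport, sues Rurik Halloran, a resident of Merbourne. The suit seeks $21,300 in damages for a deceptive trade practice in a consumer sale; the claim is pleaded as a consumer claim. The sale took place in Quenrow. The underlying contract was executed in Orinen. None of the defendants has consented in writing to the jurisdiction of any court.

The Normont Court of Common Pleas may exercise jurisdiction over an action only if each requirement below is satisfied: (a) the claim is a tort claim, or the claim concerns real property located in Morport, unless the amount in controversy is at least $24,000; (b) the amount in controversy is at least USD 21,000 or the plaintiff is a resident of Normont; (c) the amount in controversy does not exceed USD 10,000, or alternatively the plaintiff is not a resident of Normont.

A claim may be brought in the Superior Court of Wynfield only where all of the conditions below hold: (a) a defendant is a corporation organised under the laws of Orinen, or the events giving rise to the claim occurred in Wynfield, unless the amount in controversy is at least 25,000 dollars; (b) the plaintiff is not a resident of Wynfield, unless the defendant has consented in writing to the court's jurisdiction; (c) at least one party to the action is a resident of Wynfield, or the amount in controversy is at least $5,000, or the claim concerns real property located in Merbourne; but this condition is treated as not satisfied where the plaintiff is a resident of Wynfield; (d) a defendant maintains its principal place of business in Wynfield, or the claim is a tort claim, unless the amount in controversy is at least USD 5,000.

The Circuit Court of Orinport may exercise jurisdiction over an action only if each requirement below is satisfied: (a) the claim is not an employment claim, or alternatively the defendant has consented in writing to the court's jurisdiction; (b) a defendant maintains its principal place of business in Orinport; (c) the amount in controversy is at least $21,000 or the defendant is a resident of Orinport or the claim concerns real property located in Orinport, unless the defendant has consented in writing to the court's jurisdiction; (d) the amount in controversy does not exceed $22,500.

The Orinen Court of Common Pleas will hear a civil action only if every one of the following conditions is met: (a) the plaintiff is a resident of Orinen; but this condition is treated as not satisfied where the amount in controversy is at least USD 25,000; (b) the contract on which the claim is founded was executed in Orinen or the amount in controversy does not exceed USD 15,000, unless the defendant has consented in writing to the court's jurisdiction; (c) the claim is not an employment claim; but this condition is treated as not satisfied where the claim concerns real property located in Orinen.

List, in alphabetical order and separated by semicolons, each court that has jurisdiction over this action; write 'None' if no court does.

The Normont Court of Common Pleas:
  (a) The claim is a consumer claim, not a tort claim; the claim does not concern real property — no alternative holds. The proviso offers no rescue either, since the amount in controversy is 21,300 dollars, below the USD 24,000 floor. Not satisfied.
  (b) The amount in controversy is $21,300, which meets the 21,000 dollars floor, so this disjunct is met. Met.
  (c) The plaintiff resides in Orinport, which is not Normont, so this disjunct is met. Condition met.
  → Not every requirement is met — no jurisdiction.
The Superior Court of Wynfield:
  (a) No defendant is a corporation; the operative events occurred in Quenrow, not Wynfield — none of the alternatives is met. And the amount in controversy is 21,300 dollars, below the 25,000 dollars floor, so the proviso does not save it. Not met.
  (b) The plaintiff resides in Orinport, which is not Wynfield. Satisfied.
  (c) The amount in controversy is $21,300, which meets the $5,000 floor, which satisfies one of the alternatives. And the carve-out is inapplicable — the plaintiff resides in Orinport, not Wynfield. Met.
  (d) No defendant is a corporation; the claim is a consumer claim, not a tort claim — none of the alternatives is met. But the amount in controversy is USD 21,300, which meets the $5,000 floor, and the 'unless' clause therefore excuses the requirement. Met.
  → The court lacks jurisdiction.
The Circuit Court of Orinport:
  (a) The claim is a consumer claim, not an employment claim, which satisfies one of the alternatives. Met.
  (b) No defendant is a corporation. Not satisfied.
  (c) The amount in controversy is 21,300 dollars, which meets the $21,000 floor — that alternative is enough. Satisfied.
  (d) The amount in controversy is 21,300 dollars, within the 22,500 dollars ceiling. Met.
  → The court lacks jurisdiction.
The Orinen Court of Common Pleas:
  (a) The plaintiff resides in Orinport, not Orinen. Fails.
  (b) The contract was executed in Orinen — that alternative is enough. Condition met.
  (c) The claim is a consumer claim, not an employment claim. The exception is not triggered, since the claim does not concern real property. Condition met.
  → The court lacks jurisdiction.

None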